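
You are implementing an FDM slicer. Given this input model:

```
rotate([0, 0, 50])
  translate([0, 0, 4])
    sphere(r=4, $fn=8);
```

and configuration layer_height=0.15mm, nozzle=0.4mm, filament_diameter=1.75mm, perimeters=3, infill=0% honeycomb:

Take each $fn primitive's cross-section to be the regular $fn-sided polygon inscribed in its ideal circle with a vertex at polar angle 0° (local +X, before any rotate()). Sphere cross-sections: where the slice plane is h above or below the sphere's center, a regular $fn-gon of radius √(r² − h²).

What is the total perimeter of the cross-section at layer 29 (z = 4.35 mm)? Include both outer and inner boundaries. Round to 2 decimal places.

At z = 4.35 mm: the r=4 sphere slices to a regular 8-gon of circumradius 3.985 (√(r²−h²) with h=0.35 from center) (perimeter = 2·8·3.985·sin(180°/8) = 24.40 mm); (rotated 50° about Z; rotation is an isometry so areas/perimeters/island counts are preserved). Overall, the cross-section is a single solid region. Total boundary length (outer) = 24.40 mm.

24.40 mm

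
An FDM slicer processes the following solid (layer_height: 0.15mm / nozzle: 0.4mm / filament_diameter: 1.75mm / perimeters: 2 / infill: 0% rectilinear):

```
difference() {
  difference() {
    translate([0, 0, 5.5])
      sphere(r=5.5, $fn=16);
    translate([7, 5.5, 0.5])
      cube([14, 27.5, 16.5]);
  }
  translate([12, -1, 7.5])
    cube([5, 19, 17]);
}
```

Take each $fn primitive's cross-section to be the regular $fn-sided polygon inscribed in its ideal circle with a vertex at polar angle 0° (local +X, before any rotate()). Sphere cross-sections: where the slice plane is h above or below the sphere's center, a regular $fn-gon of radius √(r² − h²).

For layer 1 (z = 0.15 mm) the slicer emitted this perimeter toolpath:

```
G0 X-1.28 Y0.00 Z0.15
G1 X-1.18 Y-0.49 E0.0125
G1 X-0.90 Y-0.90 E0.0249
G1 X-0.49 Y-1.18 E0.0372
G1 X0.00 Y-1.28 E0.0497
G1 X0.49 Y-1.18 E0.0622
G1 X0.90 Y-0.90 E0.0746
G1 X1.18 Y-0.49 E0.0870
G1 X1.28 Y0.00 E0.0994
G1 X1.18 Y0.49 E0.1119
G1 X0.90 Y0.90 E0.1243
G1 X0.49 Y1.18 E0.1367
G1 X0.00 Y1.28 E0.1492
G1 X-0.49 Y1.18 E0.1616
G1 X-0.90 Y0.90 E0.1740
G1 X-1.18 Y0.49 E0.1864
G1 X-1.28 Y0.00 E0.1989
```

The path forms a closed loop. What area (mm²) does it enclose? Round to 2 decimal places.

Apply the shoelace formula to the sequence of (X, Y) vertices; enclosed area = 4.99 mm².

4.99 mm²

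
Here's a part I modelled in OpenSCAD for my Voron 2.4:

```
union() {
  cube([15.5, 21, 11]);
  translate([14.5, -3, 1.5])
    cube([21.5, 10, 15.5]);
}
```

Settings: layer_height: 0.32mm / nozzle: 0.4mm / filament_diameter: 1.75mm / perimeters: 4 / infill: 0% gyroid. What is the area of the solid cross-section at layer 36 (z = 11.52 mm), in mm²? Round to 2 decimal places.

At z = 11.52 mm: the cube does not reach this height (z outside [0, 11]); the 21.5×10 cube at (14.5, -3) contributes its full rectangle (area 215.00 mm²); Taking the union: only the 21.5×10 cube at (14.5, -3) is present, so the union is just that shape — area = 215.00 mm². Overall, the cross-section is a single solid region. Net area = 215.00 mm².

215.00 mm²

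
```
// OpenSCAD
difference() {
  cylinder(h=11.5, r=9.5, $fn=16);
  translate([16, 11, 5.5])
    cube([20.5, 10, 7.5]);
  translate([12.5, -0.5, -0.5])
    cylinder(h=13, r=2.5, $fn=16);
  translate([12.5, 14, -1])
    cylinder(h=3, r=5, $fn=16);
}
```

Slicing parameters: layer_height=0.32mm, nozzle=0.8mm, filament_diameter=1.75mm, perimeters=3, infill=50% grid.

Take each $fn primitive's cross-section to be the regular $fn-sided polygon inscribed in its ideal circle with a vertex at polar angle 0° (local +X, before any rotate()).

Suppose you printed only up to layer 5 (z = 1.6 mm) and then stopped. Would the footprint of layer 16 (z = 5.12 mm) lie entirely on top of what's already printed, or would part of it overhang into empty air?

Compare the two slices. At z = 1.6: the r=9.5 cylinder contributes a regular 16-gon of circumradius 9.5 (area = (16/2)·9.500²·sin(360°/16) = 276.30 mm²); the cube at (16, 11) does not reach this height (z outside [5.5, 13]); the r=2.5 cylinder at (12.5, -0.5) gives a regular 16-gon of circumradius 2.5 (constant along its height) (area = (16/2)·2.500²·sin(360°/16) = 19.13 mm²); the cylinder at (12.5, 14): section is a regular 16-gon, circumradius r=5 (area = (16/2)·5.000²·sin(360°/16) = 76.54 mm²); After the difference (first − rest): starting from the r=9.5 cylinder (276.30 mm²), the r=2.5 cylinder at (12.5, -0.5) misses the remaining region (no effect); the r=5 cylinder at (12.5, 14) misses the remaining region (no effect) — area = 276.30 mm². At z = 5.12: the r=9.5 cylinder contributes a regular 16-gon of circumradius 9.5 (area = (16/2)·9.500²·sin(360°/16) = 276.30 mm²); the cube at (16, 11) does not reach this height (z outside [5.5, 13]); the r=2.5 cylinder at (12.5, -0.5) contributes a regular 16-gon of circumradius 2.5 (area = (16/2)·2.500²·sin(360°/16) = 19.13 mm²); the cylinder at (12.5, 14) is not intersected at this z (z outside [-1, 2]); After the difference (first − rest): starting from the r=9.5 cylinder (276.30 mm²), the r=2.5 cylinder at (12.5, -0.5) misses the remaining region (no effect) — area = 276.30 mm². Checking containment: the cross-section at z = 5.12 is a subset of the cross-section at z = 1.6.

entirely on top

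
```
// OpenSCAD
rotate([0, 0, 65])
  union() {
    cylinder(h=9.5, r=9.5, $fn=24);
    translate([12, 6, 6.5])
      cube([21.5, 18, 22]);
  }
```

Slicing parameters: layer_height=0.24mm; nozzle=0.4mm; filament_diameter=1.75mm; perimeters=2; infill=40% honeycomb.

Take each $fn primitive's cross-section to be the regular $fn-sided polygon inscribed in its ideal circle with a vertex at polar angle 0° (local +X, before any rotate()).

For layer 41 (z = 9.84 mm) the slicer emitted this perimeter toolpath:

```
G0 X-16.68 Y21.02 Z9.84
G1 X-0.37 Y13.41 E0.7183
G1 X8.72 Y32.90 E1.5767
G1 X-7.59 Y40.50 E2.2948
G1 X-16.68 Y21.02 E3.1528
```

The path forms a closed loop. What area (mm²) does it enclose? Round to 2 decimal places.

Apply the shoelace formula to the sequence of (X, Y) vertices; enclosed area = 386.93 mm².

386.93 mm²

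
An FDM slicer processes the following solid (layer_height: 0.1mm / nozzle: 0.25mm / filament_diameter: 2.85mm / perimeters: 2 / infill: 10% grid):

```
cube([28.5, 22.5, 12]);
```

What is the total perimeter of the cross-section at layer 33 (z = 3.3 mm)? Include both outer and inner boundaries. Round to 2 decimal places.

At z = 3.3 mm: the cube (footprint 28.5×22.5) is included at this height (perimeter 102.00 mm). Overall, the cross-section is a single solid region. Total boundary length (outer) = 102.00 mm.

102.00 mm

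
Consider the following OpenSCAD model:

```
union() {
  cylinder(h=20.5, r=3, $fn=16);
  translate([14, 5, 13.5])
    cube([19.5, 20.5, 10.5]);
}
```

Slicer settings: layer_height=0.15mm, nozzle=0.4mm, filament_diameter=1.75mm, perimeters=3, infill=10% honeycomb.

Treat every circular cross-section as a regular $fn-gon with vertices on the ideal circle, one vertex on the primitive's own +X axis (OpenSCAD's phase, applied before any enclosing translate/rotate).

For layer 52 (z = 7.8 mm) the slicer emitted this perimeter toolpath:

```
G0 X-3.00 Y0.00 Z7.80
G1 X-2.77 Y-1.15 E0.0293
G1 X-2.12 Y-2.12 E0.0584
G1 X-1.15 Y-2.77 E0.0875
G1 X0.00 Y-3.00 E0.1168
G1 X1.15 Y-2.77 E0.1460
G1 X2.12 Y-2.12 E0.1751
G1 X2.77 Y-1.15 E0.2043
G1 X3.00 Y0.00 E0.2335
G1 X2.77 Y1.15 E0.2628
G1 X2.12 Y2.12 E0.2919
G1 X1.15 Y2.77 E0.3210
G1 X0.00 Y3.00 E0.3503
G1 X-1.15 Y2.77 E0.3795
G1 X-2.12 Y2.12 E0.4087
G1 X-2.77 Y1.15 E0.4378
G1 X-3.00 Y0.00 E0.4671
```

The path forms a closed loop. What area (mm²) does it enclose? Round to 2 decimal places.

27.54 mm²

Apply the shoelace formula to the sequence of (X, Y) vertices; enclosed area = 27.54 mm².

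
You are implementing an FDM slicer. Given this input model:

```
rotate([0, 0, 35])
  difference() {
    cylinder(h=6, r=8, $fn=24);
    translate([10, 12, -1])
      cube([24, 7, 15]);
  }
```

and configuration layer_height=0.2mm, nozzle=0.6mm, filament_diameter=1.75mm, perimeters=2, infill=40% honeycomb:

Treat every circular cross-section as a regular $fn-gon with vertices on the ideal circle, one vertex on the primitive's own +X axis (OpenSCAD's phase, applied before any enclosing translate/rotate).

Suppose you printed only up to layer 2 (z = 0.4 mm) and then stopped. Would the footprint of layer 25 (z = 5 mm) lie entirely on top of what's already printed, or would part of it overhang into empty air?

Compare the two slices. At z = 0.4: the cylinder: section is a regular 24-gon, circumradius r=8 (area = (24/2)·8.000²·sin(360°/24) = 198.77 mm²); the 24×7 cube at (10, 12) contributes its full rectangle (area 168.00 mm²); Subtracting the remaining from the first: starting from the r=8 cylinder (198.77 mm²), the 24×7 cube at (10, 12) misses the remaining region (no effect) — area = 198.77 mm²; (rotated 35° about Z; rotation is an isometry so areas/perimeters/island counts are preserved). At z = 5: the r=8 cylinder contributes a regular 24-gon of circumradius 8 (area = (24/2)·8.000²·sin(360°/24) = 198.77 mm²); the cube at (10, 12) is present — its section is the full 24×7 rectangle (area 168.00 mm²); After the difference (first − rest): starting from the r=8 cylinder (198.77 mm²), the 24×7 cube at (10, 12) misses the remaining region (no effect) — area = 198.77 mm²; (whole slice rotated 35° about Z — lengths, areas and connectivity unchanged). Checking containment: the cross-section at z = 5 is a subset of the cross-section at z = 0.4.

entirely on top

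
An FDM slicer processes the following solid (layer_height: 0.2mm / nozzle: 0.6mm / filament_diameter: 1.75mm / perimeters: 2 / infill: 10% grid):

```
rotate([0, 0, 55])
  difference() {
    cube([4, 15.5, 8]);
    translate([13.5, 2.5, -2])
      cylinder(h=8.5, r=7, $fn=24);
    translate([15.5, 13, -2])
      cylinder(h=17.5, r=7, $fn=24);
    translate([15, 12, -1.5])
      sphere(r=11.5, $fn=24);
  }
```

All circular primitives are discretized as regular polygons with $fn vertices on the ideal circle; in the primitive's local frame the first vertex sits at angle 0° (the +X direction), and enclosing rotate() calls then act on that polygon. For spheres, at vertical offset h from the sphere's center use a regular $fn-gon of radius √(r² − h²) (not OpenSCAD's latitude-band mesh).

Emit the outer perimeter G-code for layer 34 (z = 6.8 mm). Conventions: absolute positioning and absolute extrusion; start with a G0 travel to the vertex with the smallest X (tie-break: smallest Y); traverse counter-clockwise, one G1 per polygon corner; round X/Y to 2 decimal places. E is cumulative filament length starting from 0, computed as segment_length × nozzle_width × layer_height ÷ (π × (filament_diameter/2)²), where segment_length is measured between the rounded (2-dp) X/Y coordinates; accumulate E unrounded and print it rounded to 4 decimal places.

G0 X-12.70 Y8.89 Z6.80
G1 X0.00 Y0.00 E0.7734
G1 X2.29 Y3.28 E0.9730
G1 X-10.40 Y12.17 E1.7460
G1 X-12.70 Y8.89 E1.9459

At z = 6.8 mm: the 4×15.5 cube contributes its full rectangle; the cylinder at (13.5, 2.5) does not reach this height (z outside [-2, 6.5]); the r=7 cylinder at (15.5, 13) gives a regular 24-gon of circumradius 7 (constant along its height); the r=11.5 sphere at (15, 12) contributes a regular 24-gon of circumradius √(11.5²−8.3²) = 7.960; After the difference (first − rest): starting from the 4×15.5 cube, the r=7 cylinder at (15.5, 13) misses the remaining region (no effect); the r=11.5 sphere at (15, 12) misses the remaining region (no effect) — 1 connected region; (whole slice rotated 55° about Z — lengths, areas and connectivity unchanged). The outline is a single polygon with 4 vertices. Extrusion per mm of travel: 0.6 × 0.2 / (π × 0.875²) = 0.049890. Accumulating E over each segment gives final E = 1.9459.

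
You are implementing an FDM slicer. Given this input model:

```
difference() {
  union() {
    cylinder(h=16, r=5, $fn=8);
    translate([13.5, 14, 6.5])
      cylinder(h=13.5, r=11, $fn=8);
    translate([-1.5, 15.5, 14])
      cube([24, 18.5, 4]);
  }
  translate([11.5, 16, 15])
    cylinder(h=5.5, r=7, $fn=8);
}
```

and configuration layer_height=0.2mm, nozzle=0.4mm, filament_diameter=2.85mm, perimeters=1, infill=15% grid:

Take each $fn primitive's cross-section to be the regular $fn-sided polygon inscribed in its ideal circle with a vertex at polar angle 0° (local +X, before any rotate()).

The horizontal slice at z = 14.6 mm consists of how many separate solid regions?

2

At z = 14.6 mm: the cylinder: section is a regular 8-gon, circumradius r=5; the r=11 cylinder at (13.5, 14) gives a regular 8-gon of circumradius 11 (constant along its height); the cube at (-1.5, 15.5) (footprint 24×18.5) is included at this height; Combining (union): the regions partially overlap (shared area 136.76 mm²), so overlapping operands fuse into one piece — 2 connected regions; the cylinder at (11.5, 16) is not intersected at this z (z outside [15, 20.5]); Subtracting the remaining from the first: none of the subtracted shapes is present at this height, so the result so far is unchanged — 2 connected regions. The result has 2 disconnected regions.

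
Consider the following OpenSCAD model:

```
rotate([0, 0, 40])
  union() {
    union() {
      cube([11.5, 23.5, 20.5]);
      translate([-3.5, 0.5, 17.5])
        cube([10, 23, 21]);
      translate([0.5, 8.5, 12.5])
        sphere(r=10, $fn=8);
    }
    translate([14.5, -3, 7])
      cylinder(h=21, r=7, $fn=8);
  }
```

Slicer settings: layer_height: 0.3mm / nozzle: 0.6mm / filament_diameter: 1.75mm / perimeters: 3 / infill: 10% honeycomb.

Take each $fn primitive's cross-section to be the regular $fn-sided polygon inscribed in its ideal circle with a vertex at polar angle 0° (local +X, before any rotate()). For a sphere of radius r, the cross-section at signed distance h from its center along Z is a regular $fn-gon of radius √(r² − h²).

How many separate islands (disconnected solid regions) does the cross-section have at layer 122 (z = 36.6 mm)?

1

At z = 36.6 mm: the cube is not intersected at this z (z outside [0, 20.5]); the cube at (-3.5, 0.5) (footprint 10×23) is included at this height; the sphere at (0.5, 8.5) is absent (|z−center|=24.100 > r=10); Taking the union: only the 10×23 cube at (-3.5, 0.5) is present, so the union is just that shape — 1 connected region; the cylinder at (14.5, -3) is absent (z outside [7, 28]); Taking the union: only that combined region is present, so the union is just that shape — 1 connected region; (whole slice rotated 40° about Z — lengths, areas and connectivity unchanged). Overall, the cross-section is a single solid region. Island count = 1.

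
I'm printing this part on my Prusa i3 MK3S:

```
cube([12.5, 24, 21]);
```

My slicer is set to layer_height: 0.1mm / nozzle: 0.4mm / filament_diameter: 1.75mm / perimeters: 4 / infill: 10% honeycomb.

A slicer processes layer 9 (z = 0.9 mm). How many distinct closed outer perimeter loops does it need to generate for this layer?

At z = 0.9 mm: the cube is present — its section is the full 12.5×24 rectangle. The result has 1 disconnected region.

1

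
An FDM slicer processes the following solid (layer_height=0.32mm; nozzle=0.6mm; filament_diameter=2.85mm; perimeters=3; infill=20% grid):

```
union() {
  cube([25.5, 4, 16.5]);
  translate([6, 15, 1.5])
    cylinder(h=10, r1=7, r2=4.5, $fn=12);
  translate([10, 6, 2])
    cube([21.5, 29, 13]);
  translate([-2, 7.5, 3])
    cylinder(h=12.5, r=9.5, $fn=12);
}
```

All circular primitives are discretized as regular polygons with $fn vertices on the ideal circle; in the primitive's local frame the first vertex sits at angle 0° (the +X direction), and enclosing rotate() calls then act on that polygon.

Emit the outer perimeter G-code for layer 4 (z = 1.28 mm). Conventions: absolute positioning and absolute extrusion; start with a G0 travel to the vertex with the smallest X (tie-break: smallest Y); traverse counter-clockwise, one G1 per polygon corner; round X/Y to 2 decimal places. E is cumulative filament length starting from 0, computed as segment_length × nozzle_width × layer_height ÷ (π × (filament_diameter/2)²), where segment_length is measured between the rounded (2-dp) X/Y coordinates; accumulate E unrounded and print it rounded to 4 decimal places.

At z = 1.28 mm: the 25.5×4 cube contributes its full rectangle; the cone at (6, 15) is absent (z outside [1.5, 11.5]); the cube at (10, 6) does not reach this height (z outside [2, 15]); the cylinder at (-2, 7.5) is not intersected at this z (z outside [3, 15.5]); Combining (union): only the 25.5×4 cube is present, so the union is just that shape — 1 connected region. The outline is a single polygon with 4 vertices. Extrusion per mm of travel: 0.6 × 0.32 / (π × 1.425²) = 0.030097. Accumulating E over each segment gives final E = 1.7757.

G0 X0.00 Y0.00 Z1.28
G1 X25.50 Y0.00 E0.7675
G1 X25.50 Y4.00 E0.8879
G1 X0.00 Y4.00 E1.6553
G1 X0.00 Y0.00 E1.7757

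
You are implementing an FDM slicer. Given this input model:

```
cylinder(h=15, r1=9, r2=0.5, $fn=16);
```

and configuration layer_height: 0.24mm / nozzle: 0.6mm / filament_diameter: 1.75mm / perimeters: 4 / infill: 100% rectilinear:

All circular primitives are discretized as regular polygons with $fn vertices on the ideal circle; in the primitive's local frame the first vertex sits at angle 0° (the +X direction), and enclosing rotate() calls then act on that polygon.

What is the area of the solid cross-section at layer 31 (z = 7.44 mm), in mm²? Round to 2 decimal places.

At z = 7.44 mm: the cone (r1=9→r2=0.5) has section circumradius 4.784 here — a regular 16-gon (area = (16/2)·4.784²·sin(360°/16) = 70.07 mm²). Overall, the cross-section is a single solid region. Net area = 70.07 mm².

70.07 mm²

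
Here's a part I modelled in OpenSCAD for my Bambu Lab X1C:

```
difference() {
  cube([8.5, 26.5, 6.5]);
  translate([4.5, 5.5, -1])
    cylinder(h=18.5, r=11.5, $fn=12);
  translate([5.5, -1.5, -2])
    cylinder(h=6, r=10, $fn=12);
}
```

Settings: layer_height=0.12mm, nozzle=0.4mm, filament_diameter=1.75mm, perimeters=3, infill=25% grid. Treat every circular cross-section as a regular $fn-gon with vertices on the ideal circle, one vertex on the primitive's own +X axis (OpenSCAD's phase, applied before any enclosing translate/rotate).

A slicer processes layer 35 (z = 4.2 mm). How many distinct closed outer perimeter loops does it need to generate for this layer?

1

At z = 4.2 mm: the cube (footprint 8.5×26.5) is included at this height; the r=11.5 cylinder at (4.5, 5.5) gives a regular 12-gon of circumradius 11.5 (constant along its height); the cylinder at (5.5, -1.5) is absent (z outside [-2, 4]); Subtracting the remaining from the first: starting from the 8.5×26.5 cube, the r=11.5 cylinder at (4.5, 5.5) partially overlaps it — only the 139.64 mm² overlap (of its 396.75 mm²) is removed, clipping the outline — 1 connected region. The result has 1 disconnected region.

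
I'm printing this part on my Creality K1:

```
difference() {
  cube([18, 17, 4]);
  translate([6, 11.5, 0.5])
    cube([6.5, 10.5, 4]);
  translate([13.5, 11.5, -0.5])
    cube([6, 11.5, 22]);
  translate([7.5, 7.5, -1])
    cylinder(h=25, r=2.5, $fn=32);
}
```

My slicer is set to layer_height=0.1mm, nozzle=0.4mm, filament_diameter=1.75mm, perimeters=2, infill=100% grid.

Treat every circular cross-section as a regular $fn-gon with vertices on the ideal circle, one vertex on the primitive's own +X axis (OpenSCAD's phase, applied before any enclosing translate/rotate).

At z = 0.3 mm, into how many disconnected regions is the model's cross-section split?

At z = 0.3 mm: the cube (footprint 18×17) is included at this height; the cube at (6, 11.5) does not reach this height (z outside [0.5, 4.5]); the cube at (13.5, 11.5) is present — its section is the full 6×11.5 rectangle; the r=2.5 cylinder at (7.5, 7.5) contributes a regular 32-gon of circumradius 2.5; After the difference (first − rest): starting from the 18×17 cube, the 6×11.5 cube at (13.5, 11.5) partially overlaps it — only the 24.75 mm² overlap (of its 69.00 mm²) is removed, clipping the outline; the r=2.5 cylinder at (7.5, 7.5) lies wholly inside it (removes its full 19.51 mm² and its 15.68 mm outline becomes a hole wall) — 1 connected region with 1 hole. The result has 1 disconnected region.

1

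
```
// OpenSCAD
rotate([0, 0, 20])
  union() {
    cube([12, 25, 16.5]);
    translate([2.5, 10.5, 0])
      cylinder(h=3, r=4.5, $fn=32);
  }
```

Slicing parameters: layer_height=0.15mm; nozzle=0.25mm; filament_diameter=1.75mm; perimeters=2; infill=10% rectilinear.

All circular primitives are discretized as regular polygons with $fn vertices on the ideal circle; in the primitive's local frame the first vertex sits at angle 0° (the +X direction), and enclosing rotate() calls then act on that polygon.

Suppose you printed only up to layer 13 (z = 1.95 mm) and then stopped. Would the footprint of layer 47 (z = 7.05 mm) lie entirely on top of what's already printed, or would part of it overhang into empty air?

Compare the two slices. At z = 1.95: the cube (footprint 12×25) is included at this height (area 300.00 mm²); the r=4.5 cylinder at (2.5, 10.5) contributes a regular 32-gon of circumradius 4.5 (area = (32/2)·4.500²·sin(360°/32) = 63.21 mm²); Merging all regions: the regions partially overlap — summed areas 363.21 mm² minus the doubly-counted overlap 52.81 mm² gives 310.40 mm² — area = 310.40 mm²; (rotated 20° about Z; rotation is an isometry so areas/perimeters/island counts are preserved). At z = 7.05: the 12×25 cube contributes its full rectangle (area 300.00 mm²); the cylinder at (2.5, 10.5) is not intersected at this z (z outside [0, 3]); Merging all regions: only the 12×25 cube is present, so the union is just that shape — area = 300.00 mm²; (rotated 20° about Z; rotation is an isometry so areas/perimeters/island counts are preserved). Checking containment: the cross-section at z = 7.05 is a subset of the cross-section at z = 1.95.

entirely on top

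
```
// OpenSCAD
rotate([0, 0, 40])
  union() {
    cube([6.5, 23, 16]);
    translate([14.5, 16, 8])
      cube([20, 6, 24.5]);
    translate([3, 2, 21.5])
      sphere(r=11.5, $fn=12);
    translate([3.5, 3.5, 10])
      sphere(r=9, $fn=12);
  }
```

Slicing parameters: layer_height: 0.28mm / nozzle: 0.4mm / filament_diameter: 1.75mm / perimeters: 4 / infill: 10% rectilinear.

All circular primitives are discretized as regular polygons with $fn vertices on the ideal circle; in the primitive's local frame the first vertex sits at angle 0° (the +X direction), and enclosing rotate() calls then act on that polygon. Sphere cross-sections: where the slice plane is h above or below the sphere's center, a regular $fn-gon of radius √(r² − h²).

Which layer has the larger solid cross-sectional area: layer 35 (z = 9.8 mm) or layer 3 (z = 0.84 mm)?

layer 35 (z = 9.8 mm)

Layer 35 (z = 9.8): the 6.5×23 cube contributes its full rectangle (area 149.50 mm²); the 20×6 cube at (14.5, 16) contributes its full rectangle (area 120.00 mm²); the sphere at (3, 2) is not intersected at this z (|z−center|=11.700 > r=11.5); the r=9 sphere at (3.5, 3.5) contributes a regular 12-gon of circumradius √(9²−0.2²) = 8.998 (area = (12/2)·8.998²·sin(360°/12) = 242.88 mm²); Taking the union: the regions partially overlap — summed areas 512.38 mm² minus the doubly-counted overlap 78.39 mm² gives 433.99 mm² — area = 433.99 mm²; (whole slice rotated 40° about Z — lengths, areas and connectivity unchanged). So its area = 433.99 mm². Layer 3 (z = 0.84): the cube is present — its section is the full 6.5×23 rectangle (area 149.50 mm²); the cube at (14.5, 16) is absent (z outside [8, 32.5]); the sphere at (3, 2) is not intersected at this z (|z−center|=20.660 > r=11.5); the sphere at (3.5, 3.5) is absent (|z−center|=9.160 > r=9); Merging all regions: only the 6.5×23 cube is present, so the union is just that shape — area = 149.50 mm²; (whole slice rotated 40° about Z — lengths, areas and connectivity unchanged). So its area = 149.50 mm². Layer 35 is larger (433.99 vs 149.50 mm²).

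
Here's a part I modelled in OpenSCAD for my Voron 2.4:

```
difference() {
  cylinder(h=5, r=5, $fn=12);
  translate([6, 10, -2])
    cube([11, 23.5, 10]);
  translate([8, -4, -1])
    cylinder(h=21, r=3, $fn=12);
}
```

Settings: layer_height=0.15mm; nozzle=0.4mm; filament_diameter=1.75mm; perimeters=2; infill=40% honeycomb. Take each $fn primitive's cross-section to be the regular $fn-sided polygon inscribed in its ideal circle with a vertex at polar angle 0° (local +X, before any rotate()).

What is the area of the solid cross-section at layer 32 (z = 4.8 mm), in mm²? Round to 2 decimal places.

At z = 4.8 mm: the r=5 cylinder contributes a regular 12-gon of circumradius 5 (area = (12/2)·5.000²·sin(360°/12) = 75.00 mm²); the cube at (6, 10) is present — its section is the full 11×23.5 rectangle (area 258.50 mm²); the r=3 cylinder at (8, -4) contributes a regular 12-gon of circumradius 3 (area = (12/2)·3.000²·sin(360°/12) = 27.00 mm²); After the difference (first − rest): starting from the r=5 cylinder (75.00 mm²), the 11×23.5 cube at (6, 10) misses the remaining region (no effect); the r=3 cylinder at (8, -4) misses the remaining region (no effect) — area = 75.00 mm². Overall, the cross-section is a single solid region. Net area = 75.00 mm².

75.00 mm²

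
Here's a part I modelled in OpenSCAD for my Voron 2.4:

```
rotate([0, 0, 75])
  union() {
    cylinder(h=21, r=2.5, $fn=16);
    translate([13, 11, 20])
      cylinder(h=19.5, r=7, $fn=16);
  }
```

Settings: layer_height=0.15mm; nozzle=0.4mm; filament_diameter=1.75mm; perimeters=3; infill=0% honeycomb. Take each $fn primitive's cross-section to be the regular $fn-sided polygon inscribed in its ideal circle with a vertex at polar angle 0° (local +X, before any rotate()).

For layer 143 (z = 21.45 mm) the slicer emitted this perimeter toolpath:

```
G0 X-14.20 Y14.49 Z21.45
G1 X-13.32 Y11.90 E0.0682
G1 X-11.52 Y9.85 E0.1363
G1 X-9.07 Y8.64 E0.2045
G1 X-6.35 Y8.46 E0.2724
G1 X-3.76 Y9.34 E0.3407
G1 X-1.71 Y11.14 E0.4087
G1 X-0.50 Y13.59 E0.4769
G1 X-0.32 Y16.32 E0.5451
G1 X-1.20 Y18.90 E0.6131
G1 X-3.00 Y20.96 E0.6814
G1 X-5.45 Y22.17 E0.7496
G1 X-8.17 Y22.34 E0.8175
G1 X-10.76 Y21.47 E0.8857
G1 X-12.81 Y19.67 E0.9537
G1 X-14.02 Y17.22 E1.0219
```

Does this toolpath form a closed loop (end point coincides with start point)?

no

Start point (G0): (-14.20, 14.49). End point (last G1): the path does not return to the start — open.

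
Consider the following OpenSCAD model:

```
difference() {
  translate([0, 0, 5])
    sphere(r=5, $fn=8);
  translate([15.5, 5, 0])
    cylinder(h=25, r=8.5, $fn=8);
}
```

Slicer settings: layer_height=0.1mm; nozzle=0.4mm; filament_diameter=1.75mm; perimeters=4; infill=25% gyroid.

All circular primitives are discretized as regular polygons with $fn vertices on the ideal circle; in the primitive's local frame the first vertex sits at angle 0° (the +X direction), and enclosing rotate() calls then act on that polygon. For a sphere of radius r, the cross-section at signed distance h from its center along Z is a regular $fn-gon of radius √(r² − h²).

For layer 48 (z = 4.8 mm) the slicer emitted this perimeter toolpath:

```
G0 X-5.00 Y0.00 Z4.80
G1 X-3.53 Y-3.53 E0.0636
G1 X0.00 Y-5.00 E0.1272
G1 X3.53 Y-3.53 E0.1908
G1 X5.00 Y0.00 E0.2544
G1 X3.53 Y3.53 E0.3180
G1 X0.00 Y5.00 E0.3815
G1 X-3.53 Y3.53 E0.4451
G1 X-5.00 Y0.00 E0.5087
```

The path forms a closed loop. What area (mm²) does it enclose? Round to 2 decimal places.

Apply the shoelace formula to the sequence of (X, Y) vertices; enclosed area = 70.60 mm².

70.60 mm²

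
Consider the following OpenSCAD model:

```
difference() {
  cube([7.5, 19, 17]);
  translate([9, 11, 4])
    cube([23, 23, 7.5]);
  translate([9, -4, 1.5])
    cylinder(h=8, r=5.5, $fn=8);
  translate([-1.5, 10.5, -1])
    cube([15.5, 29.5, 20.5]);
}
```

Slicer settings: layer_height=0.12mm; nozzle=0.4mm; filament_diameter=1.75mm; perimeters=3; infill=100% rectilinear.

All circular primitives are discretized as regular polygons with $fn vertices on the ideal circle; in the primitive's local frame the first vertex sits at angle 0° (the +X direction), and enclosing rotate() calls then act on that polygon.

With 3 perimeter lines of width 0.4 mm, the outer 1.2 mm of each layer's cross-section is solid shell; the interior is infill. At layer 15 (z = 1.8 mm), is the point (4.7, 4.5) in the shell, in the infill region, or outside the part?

At z = 1.8 mm: the cube is present — its section is the full 7.5×19 rectangle; the cube at (9, 11) is not intersected at this z (z outside [4, 11.5]); the r=5.5 cylinder at (9, -4) gives a regular 8-gon of circumradius 5.5 (constant along its height); the cube at (-1.5, 10.5) is present — its section is the full 15.5×29.5 rectangle; Taking the first minus the rest: starting from the 7.5×19 cube, the r=5.5 cylinder at (9, -4) partially overlaps it — only the 0.93 mm² overlap (of its 85.56 mm²) is removed, clipping the outline; the 15.5×29.5 cube at (-1.5, 10.5) partially overlaps it — only the 63.75 mm² overlap (of its 457.25 mm²) is removed, clipping the outline — 1 connected region. Overall, the cross-section is a single solid region. The nearest boundary edge runs (7.50, 10.50)→(7.50, 0.88); distance from the point to it = 2.80 mm. The point is inside the cross-section and 2.80 mm from the nearest boundary — more than the 1.2 mm shell width (3 × 0.4), so it's in the infill interior.

infill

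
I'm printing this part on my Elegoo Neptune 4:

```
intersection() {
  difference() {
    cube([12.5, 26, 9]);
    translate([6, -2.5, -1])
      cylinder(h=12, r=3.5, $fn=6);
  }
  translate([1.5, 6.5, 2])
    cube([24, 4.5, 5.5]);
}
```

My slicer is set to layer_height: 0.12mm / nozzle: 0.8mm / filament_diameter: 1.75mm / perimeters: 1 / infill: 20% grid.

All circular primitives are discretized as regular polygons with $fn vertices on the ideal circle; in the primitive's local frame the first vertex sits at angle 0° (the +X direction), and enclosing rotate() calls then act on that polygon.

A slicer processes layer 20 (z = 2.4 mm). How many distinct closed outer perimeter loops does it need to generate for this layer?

At z = 2.4 mm: the cube is present — its section is the full 12.5×26 rectangle; the r=3.5 cylinder at (6, -2.5) contributes a regular 6-gon of circumradius 3.5; Subtracting the remaining from the first: starting from the 12.5×26 cube, the r=3.5 cylinder at (6, -2.5) partially overlaps it — only the 2.02 mm² overlap (of its 31.83 mm²) is removed, clipping the outline — 1 connected region; the cube at (1.5, 6.5) is present — its section is the full 24×4.5 rectangle; Keeping only the common overlap: the 24×4.5 cube at (1.5, 6.5) partially overlaps that combined region; clipping to the common part keeps 49.50 mm² — 1 connected region. The result has 1 disconnected region.

1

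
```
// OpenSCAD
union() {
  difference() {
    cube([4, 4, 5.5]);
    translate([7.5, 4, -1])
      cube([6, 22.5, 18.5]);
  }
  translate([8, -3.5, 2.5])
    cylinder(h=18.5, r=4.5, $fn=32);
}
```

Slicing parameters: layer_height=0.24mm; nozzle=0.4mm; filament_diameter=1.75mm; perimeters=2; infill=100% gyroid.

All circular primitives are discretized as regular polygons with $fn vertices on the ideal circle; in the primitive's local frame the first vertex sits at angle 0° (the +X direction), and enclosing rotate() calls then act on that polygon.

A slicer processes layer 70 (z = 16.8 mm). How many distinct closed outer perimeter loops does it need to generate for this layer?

1

At z = 16.8 mm: the cube is absent (z outside [0, 5.5]); the cube at (7.5, 4) (footprint 6×22.5) is included at this height; Taking the first minus the rest: the first operand is absent here, so nothing remains; the r=4.5 cylinder at (8, -3.5) contributes a regular 32-gon of circumradius 4.5; Taking the union: only the r=4.5 cylinder at (8, -3.5) is present, so the union is just that shape — 1 connected region. The result has 1 disconnected region.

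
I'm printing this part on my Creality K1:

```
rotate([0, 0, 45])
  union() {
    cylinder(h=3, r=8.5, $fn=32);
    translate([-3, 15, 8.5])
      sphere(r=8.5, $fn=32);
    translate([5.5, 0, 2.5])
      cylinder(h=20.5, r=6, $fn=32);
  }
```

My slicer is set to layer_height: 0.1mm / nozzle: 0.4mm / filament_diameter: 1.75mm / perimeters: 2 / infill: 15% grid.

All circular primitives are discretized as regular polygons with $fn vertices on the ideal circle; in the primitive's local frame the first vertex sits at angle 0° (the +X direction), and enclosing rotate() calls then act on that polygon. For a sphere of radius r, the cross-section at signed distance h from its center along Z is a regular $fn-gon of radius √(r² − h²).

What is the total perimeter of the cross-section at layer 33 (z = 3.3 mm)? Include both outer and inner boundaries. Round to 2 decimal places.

79.82 mm

At z = 3.3 mm: the cylinder does not reach this height (z outside [0, 3]); the r=8.5 sphere at (-3, 15) contributes a regular 32-gon of circumradius √(8.5²−5.2²) = 6.724 (perimeter = 2·32·6.724·sin(180°/32) = 42.18 mm); the r=6 cylinder at (5.5, 0) gives a regular 32-gon of circumradius 6 (constant along its height) (perimeter = 2·32·6.000·sin(180°/32) = 37.64 mm); Taking the union: the 2 present regions are separate (no shared area or edge), so areas and boundary lengths simply add and each stays a separate island — boundary = 79.82 mm; (rotated 45° about Z; rotation is an isometry so areas/perimeters/island counts are preserved). Overall, the cross-section has 2 separate islands. Total boundary length (outer) = 79.82 mm.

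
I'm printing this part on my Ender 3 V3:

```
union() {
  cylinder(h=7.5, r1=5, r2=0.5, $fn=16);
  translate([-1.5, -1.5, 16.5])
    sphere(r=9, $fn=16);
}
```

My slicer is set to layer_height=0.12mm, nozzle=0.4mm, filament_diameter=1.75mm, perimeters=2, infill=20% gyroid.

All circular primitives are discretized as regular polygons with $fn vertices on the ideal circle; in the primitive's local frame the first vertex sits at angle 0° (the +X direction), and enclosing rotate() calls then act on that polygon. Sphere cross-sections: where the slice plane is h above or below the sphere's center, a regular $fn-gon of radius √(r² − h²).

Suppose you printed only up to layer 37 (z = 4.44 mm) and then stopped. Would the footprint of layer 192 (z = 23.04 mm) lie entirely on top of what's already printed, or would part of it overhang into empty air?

part overhangs

Compare the two slices. At z = 4.44: the cone: at t=0.592 of its height the radius interpolates to r₁+(r₂−r₁)t = 2.336, giving a regular 16-gon of that circumradius (area = (16/2)·2.336²·sin(360°/16) = 16.71 mm²); the sphere at (-1.5, -1.5) does not reach this height (|z−center|=12.060 > r=9); Taking the union: only the cone is present, so the union is just that shape — area = 16.71 mm². At z = 23.04: the cone is absent (z outside [0, 7.5]); the r=9 sphere at (-1.5, -1.5) contributes a regular 16-gon of circumradius √(9²−6.54²) = 6.183 (area = (16/2)·6.183²·sin(360°/16) = 117.04 mm²); Combining (union): only the r=9 sphere at (-1.5, -1.5) is present, so the union is just that shape — area = 117.04 mm². Checking containment: at z = 23.04 the cross-section extends beyond the z = 4.44 cross-section by about 100.33 mm².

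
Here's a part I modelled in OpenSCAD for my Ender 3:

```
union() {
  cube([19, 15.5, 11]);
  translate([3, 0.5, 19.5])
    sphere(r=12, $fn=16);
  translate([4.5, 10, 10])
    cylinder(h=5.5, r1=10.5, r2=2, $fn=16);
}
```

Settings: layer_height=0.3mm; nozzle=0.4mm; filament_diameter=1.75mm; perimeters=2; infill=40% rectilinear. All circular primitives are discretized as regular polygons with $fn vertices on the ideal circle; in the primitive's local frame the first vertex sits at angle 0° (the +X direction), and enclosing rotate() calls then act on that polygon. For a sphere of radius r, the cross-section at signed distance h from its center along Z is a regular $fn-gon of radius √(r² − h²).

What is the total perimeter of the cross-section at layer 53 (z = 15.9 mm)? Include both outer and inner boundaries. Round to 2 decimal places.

At z = 15.9 mm: the cube is not intersected at this z (z outside [0, 11]); the r=12 sphere at (3, 0.5) slices to a regular 16-gon of circumradius 11.447 (√(r²−h²) with h=3.6 from center) (perimeter = 2·16·11.447·sin(180°/16) = 71.46 mm); the cone at (4.5, 10) is absent (z outside [10, 15.5]); Combining (union): only the r=12 sphere at (3, 0.5) is present, so the union is just that shape — boundary = 71.46 mm. Overall, the cross-section is a single solid region. Total boundary length (outer) = 71.46 mm.

71.46 mm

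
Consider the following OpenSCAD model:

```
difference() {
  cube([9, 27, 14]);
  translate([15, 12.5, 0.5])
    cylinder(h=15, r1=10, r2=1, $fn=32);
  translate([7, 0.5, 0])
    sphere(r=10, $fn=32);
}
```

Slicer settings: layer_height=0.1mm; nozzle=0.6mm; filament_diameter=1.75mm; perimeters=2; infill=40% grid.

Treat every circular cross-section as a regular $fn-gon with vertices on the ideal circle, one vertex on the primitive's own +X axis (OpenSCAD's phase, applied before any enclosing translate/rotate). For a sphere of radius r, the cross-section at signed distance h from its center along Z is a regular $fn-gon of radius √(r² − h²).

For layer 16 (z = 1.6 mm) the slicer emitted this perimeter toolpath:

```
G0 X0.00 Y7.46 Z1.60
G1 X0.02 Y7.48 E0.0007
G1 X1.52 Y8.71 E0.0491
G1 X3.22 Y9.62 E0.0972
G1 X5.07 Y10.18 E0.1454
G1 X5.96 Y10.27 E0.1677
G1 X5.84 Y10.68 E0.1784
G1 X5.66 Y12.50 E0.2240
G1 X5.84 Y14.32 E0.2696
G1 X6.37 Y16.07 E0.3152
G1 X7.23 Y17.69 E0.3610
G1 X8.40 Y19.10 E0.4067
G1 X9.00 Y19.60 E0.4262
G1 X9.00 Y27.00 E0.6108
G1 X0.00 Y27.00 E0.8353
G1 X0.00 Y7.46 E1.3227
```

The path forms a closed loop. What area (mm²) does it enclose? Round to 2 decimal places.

132.94 mm²

Apply the shoelace formula to the sequence of (X, Y) vertices; enclosed area = 132.94 mm².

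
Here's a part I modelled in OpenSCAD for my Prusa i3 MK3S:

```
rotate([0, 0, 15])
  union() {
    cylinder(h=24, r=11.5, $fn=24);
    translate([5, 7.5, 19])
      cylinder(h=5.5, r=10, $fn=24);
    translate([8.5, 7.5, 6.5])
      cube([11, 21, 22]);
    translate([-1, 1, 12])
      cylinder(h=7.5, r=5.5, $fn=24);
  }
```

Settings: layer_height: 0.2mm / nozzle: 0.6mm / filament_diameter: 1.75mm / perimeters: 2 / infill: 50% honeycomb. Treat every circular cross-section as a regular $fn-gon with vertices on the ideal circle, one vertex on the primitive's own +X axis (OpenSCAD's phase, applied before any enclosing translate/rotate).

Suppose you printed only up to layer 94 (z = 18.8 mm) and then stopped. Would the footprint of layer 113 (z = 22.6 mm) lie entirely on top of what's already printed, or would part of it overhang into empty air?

part overhangs

Compare the two slices. At z = 18.8: the r=11.5 cylinder contributes a regular 24-gon of circumradius 11.5 (area = (24/2)·11.500²·sin(360°/24) = 410.75 mm²); the cylinder at (5, 7.5) is absent (z outside [19, 24.5]); the 11×21 cube at (8.5, 7.5) contributes its full rectangle (area 231.00 mm²); the r=5.5 cylinder at (-1, 1) gives a regular 24-gon of circumradius 5.5 (constant along its height) (area = (24/2)·5.500²·sin(360°/24) = 93.95 mm²); Merging all regions: the regions partially overlap — summed areas 735.70 mm² minus the doubly-counted overlap 93.96 mm² gives 641.74 mm² — area = 641.74 mm²; (rotated 15° about Z; rotation is an isometry so areas/perimeters/island counts are preserved). At z = 22.6: the r=11.5 cylinder contributes a regular 24-gon of circumradius 11.5 (area = (24/2)·11.500²·sin(360°/24) = 410.75 mm²); the r=10 cylinder at (5, 7.5) gives a regular 24-gon of circumradius 10 (constant along its height) (area = (24/2)·10.000²·sin(360°/24) = 310.58 mm²); the 11×21 cube at (8.5, 7.5) contributes its full rectangle (area 231.00 mm²); the cylinder at (-1, 1) is absent (z outside [12, 19.5]); Taking the union: the regions partially overlap — summed areas 952.33 mm² minus the doubly-counted overlap 214.53 mm² gives 737.79 mm² — area = 737.79 mm²; (rotated 15° about Z; rotation is an isometry so areas/perimeters/island counts are preserved). Checking containment: at z = 22.6 the cross-section extends beyond the z = 18.8 cross-section by about 96.06 mm².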